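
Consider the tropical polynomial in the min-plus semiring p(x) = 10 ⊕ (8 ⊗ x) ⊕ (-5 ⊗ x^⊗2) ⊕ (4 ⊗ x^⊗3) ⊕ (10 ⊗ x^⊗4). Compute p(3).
p(3) = 1

A tropical monomial a ⊗ x^⊗i evaluates to a + i · x. Evaluating each term at x = 3:
  Term 0 contributes 10 + 0 · 3 = 10
  Term 1 contributes 8 + 1 · 3 = 11
  Term 2 contributes -5 + 2 · 3 = 1
  Term 3 contributes 4 + 3 · 3 = 13
  Term 4 contributes 10 + 4 · 3 = 22
p(3) = ⊕ of these = min[10, 11, 1, 13, 22] = 1.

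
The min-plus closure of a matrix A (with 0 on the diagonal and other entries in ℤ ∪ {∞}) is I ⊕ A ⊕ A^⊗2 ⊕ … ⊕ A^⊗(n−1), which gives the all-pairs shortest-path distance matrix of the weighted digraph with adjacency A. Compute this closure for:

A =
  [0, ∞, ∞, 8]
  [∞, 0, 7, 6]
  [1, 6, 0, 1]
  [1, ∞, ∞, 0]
Closure =
  [0, ∞, ∞, 8]
  [7, 0, 7, 6]
  [1, 6, 0, 1]
  [1, ∞, ∞, 0]

This is the Floyd-Warshall all-pairs shortest-path computation. For each intermediate vertex k = 0, 1, …, 3, update dist[i][j] ← min(dist[i][j], dist[i][k] + dist[k][j]). The final matrix gives, for each (i, j), the minimum total weight of any directed path from i to j (possibly empty when i = j).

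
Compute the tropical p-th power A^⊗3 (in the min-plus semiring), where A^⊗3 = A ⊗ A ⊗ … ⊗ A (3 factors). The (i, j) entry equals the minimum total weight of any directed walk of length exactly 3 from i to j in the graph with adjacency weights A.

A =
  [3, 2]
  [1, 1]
A^⊗3 =
  [4, 4]
  [3, 3]

Each entry (A^⊗3)_ij equals the minimum over all length-3 walks i = v_0 → v_1 → … → v_3 = j of Σ_t A[v_t][v_{t+1}]. For example, for (i, j) = (0, 1) we minimise over 4 possible intermediate vertex sequences; the minimum is 4, attained along the walk 0 → 1 → 1 → 1.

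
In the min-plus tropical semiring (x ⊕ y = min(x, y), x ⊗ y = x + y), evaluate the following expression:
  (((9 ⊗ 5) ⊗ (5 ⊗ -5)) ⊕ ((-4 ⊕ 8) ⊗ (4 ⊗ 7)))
(((9 ⊗ 5) ⊗ (5 ⊗ -5)) ⊕ ((-4 ⊕ 8) ⊗ (4 ⊗ 7))) = 7

Expand innermost to outermost. Recall ⊕ takes the minimum of its arguments and ⊗ takes their sum. Working out the expression (((9 ⊗ 5) ⊗ (5 ⊗ -5)) ⊕ ((-4 ⊕ 8) ⊗ (4 ⊗ 7))) gives 7.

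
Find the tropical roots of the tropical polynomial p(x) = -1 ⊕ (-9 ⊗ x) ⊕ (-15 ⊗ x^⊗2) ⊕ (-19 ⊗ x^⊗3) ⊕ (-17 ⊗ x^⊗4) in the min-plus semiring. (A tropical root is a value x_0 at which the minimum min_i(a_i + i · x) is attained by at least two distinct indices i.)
Roots: {-2, 4, 6, 8}

Each tropical root is a break point of the lower envelope of the lines y = a_i + i · x (there are 5 lines, with slopes 0, 1, ..., 4). Only the lines that attain the minimum somewhere contribute to roots; other lines are dominated. Here the surviving (envelope) indices are i = 4, i = 3, i = 2, i = 1, i = 0.
Intersections between consecutive envelope lines give the roots: for adjacent envelope indices i < j the intersection is x = (a_i − a_j) / (j − i). Reading off the sorted break points: {-2, 4, 6, 8}.
Verification: at each break x_0, at least two indices attain the minimum of min_i(a_i + i · x_0).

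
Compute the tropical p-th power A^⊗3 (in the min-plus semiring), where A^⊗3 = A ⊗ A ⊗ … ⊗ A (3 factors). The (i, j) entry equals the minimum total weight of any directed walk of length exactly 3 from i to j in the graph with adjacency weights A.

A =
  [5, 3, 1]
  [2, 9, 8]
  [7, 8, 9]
A^⊗3 =
  [10, 8, 6]
  [7, 10, 8]
  [12, 13, 11]

Each entry (A^⊗3)_ij equals the minimum over all length-3 walks i = v_0 → v_1 → … → v_3 = j of Σ_t A[v_t][v_{t+1}]. For example, for (i, j) = (0, 2) we minimise over 9 possible intermediate vertex sequences; the minimum is 6, attained along the walk 0 → 1 → 0 → 2.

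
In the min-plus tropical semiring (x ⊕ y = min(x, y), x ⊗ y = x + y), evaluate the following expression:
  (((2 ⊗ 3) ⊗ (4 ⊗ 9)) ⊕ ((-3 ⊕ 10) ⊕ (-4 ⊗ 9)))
(((2 ⊗ 3) ⊗ (4 ⊗ 9)) ⊕ ((-3 ⊕ 10) ⊕ (-4 ⊗ 9))) = -3

Expand innermost to outermost. Recall ⊕ takes the minimum of its arguments and ⊗ takes their sum. Working out the expression (((2 ⊗ 3) ⊗ (4 ⊗ 9)) ⊕ ((-3 ⊕ 10) ⊕ (-4 ⊗ 9))) gives -3.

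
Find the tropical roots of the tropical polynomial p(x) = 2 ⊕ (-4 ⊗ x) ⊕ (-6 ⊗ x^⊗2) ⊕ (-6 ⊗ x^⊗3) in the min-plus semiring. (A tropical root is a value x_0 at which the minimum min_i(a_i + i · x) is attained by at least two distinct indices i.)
Roots: {0, 2, 6}

Each tropical root is a break point of the lower envelope of the lines y = a_i + i · x (there are 4 lines, with slopes 0, 1, ..., 3). Only the lines that attain the minimum somewhere contribute to roots; other lines are dominated. Here the surviving (envelope) indices are i = 3, i = 2, i = 1, i = 0.
Intersections between consecutive envelope lines give the roots: for adjacent envelope indices i < j the intersection is x = (a_i − a_j) / (j − i). Reading off the sorted break points: {0, 2, 6}.
Verification: at each break x_0, at least two indices attain the minimum of min_i(a_i + i · x_0).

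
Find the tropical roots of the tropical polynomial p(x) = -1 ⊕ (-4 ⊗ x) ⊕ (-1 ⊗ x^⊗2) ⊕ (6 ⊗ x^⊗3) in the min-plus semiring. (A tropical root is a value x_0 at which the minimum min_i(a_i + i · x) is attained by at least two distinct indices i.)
Roots: {-7, -3, 3}

Each tropical root is a break point of the lower envelope of the lines y = a_i + i · x (there are 4 lines, with slopes 0, 1, ..., 3). Only the lines that attain the minimum somewhere contribute to roots; other lines are dominated. Here the surviving (envelope) indices are i = 3, i = 2, i = 1, i = 0.
Intersections between consecutive envelope lines give the roots: for adjacent envelope indices i < j the intersection is x = (a_i − a_j) / (j − i). Reading off the sorted break points: {-7, -3, 3}.
Verification: at each break x_0, at least two indices attain the minimum of min_i(a_i + i · x_0).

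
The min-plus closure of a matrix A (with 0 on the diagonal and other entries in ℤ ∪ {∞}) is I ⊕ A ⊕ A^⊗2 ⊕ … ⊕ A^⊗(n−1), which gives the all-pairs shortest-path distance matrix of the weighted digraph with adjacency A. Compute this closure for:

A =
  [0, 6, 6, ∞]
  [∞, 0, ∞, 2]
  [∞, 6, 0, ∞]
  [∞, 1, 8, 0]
Closure =
  [0, 6, 6, 8]
  [∞, 0, 10, 2]
  [∞, 6, 0, 8]
  [∞, 1, 8, 0]

This is the Floyd-Warshall all-pairs shortest-path computation. For each intermediate vertex k = 0, 1, …, 3, update dist[i][j] ← min(dist[i][j], dist[i][k] + dist[k][j]). The final matrix gives, for each (i, j), the minimum total weight of any directed path from i to j (possibly empty when i = j).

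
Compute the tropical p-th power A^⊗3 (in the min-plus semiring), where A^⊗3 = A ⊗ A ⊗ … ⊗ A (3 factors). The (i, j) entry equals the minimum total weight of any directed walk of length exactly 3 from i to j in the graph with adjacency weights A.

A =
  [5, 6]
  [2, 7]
A^⊗3 =
  [13, 14]
  [10, 13]

Each entry (A^⊗3)_ij equals the minimum over all length-3 walks i = v_0 → v_1 → … → v_3 = j of Σ_t A[v_t][v_{t+1}]. For example, for (i, j) = (0, 1) we minimise over 4 possible intermediate vertex sequences; the minimum is 14, attained along the walk 0 → 1 → 0 → 1.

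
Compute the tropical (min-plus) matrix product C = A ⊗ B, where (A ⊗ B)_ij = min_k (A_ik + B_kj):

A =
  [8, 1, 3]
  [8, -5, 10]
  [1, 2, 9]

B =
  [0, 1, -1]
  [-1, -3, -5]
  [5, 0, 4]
A ⊗ B =
  [0, -2, -4]
  [-6, -8, -10]
  [1, -1, -3]

Apply the min-plus product entry-by-entry:
  C[0][0] = min over k of (A[0][0] + B[0][0] = 8 + 0 = 8, A[0][1] + B[1][0] = 1 + -1 = 0, A[0][2] + B[2][0] = 3 + 5 = 8) = 0 (attained at k = 1)
  C[0][1] = min over k of (A[0][0] + B[0][1] = 8 + 1 = 9, A[0][1] + B[1][1] = 1 + -3 = -2, A[0][2] + B[2][1] = 3 + 0 = 3) = -2 (attained at k = 1)
  C[0][2] = min over k of (A[0][0] + B[0][2] = 8 + -1 = 7, A[0][1] + B[1][2] = 1 + -5 = -4, A[0][2] + B[2][2] = 3 + 4 = 7) = -4 (attained at k = 1)
  C[1][0] = min over k of (A[1][0] + B[0][0] = 8 + 0 = 8, A[1][1] + B[1][0] = -5 + -1 = -6, A[1][2] + B[2][0] = 10 + 5 = 15) = -6 (attained at k = 1)
  C[1][1] = min over k of (A[1][0] + B[0][1] = 8 + 1 = 9, A[1][1] + B[1][1] = -5 + -3 = -8, A[1][2] + B[2][1] = 10 + 0 = 10) = -8 (attained at k = 1)
  C[1][2] = min over k of (A[1][0] + B[0][2] = 8 + -1 = 7, A[1][1] + B[1][2] = -5 + -5 = -10, A[1][2] + B[2][2] = 10 + 4 = 14) = -10 (attained at k = 1)
  C[2][0] = min over k of (A[2][0] + B[0][0] = 1 + 0 = 1, A[2][1] + B[1][0] = 2 + -1 = 1, A[2][2] + B[2][0] = 9 + 5 = 14) = 1 (attained at k = 0)
  C[2][1] = min over k of (A[2][0] + B[0][1] = 1 + 1 = 2, A[2][1] + B[1][1] = 2 + -3 = -1, A[2][2] + B[2][1] = 9 + 0 = 9) = -1 (attained at k = 1)
  C[2][2] = min over k of (A[2][0] + B[0][2] = 1 + -1 = 0, A[2][1] + B[1][2] = 2 + -5 = -3, A[2][2] + B[2][2] = 9 + 4 = 13) = -3 (attained at k = 1)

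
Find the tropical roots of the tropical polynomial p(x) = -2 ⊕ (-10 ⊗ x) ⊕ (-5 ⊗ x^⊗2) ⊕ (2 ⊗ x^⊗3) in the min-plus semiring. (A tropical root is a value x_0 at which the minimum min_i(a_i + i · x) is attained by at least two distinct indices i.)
Roots: {-7, -5, 8}

Each tropical root is a break point of the lower envelope of the lines y = a_i + i · x (there are 4 lines, with slopes 0, 1, ..., 3). Only the lines that attain the minimum somewhere contribute to roots; other lines are dominated. Here the surviving (envelope) indices are i = 3, i = 2, i = 1, i = 0.
Intersections between consecutive envelope lines give the roots: for adjacent envelope indices i < j the intersection is x = (a_i − a_j) / (j − i). Reading off the sorted break points: {-7, -5, 8}.
Verification: at each break x_0, at least two indices attain the minimum of min_i(a_i + i · x_0).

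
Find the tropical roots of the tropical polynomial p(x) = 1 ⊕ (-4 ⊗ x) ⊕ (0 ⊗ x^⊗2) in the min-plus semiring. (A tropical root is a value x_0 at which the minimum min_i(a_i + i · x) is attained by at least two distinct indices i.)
Roots: {-4, 5}

Each tropical root is a break point of the lower envelope of the lines y = a_i + i · x (there are 3 lines, with slopes 0, 1, ..., 2). Only the lines that attain the minimum somewhere contribute to roots; other lines are dominated. Here the surviving (envelope) indices are i = 2, i = 1, i = 0.
Intersections between consecutive envelope lines give the roots: for adjacent envelope indices i < j the intersection is x = (a_i − a_j) / (j − i). Reading off the sorted break points: {-4, 5}.
Verification: at each break x_0, at least two indices attain the minimum of min_i(a_i + i · x_0).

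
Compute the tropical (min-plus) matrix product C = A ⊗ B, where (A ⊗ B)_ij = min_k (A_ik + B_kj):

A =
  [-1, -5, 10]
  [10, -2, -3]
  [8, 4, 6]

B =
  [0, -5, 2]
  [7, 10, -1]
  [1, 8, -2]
A ⊗ B =
  [-1, -6, -6]
  [-2, 5, -5]
  [7, 3, 3]

Apply the min-plus product entry-by-entry:
  C[0][0] = min over k of (A[0][0] + B[0][0] = -1 + 0 = -1, A[0][1] + B[1][0] = -5 + 7 = 2, A[0][2] + B[2][0] = 10 + 1 = 11) = -1 (attained at k = 0)
  C[0][1] = min over k of (A[0][0] + B[0][1] = -1 + -5 = -6, A[0][1] + B[1][1] = -5 + 10 = 5, A[0][2] + B[2][1] = 10 + 8 = 18) = -6 (attained at k = 0)
  C[0][2] = min over k of (A[0][0] + B[0][2] = -1 + 2 = 1, A[0][1] + B[1][2] = -5 + -1 = -6, A[0][2] + B[2][2] = 10 + -2 = 8) = -6 (attained at k = 1)
  C[1][0] = min over k of (A[1][0] + B[0][0] = 10 + 0 = 10, A[1][1] + B[1][0] = -2 + 7 = 5, A[1][2] + B[2][0] = -3 + 1 = -2) = -2 (attained at k = 2)
  C[1][1] = min over k of (A[1][0] + B[0][1] = 10 + -5 = 5, A[1][1] + B[1][1] = -2 + 10 = 8, A[1][2] + B[2][1] = -3 + 8 = 5) = 5 (attained at k = 0)
  C[1][2] = min over k of (A[1][0] + B[0][2] = 10 + 2 = 12, A[1][1] + B[1][2] = -2 + -1 = -3, A[1][2] + B[2][2] = -3 + -2 = -5) = -5 (attained at k = 2)
  C[2][0] = min over k of (A[2][0] + B[0][0] = 8 + 0 = 8, A[2][1] + B[1][0] = 4 + 7 = 11, A[2][2] + B[2][0] = 6 + 1 = 7) = 7 (attained at k = 2)
  C[2][1] = min over k of (A[2][0] + B[0][1] = 8 + -5 = 3, A[2][1] + B[1][1] = 4 + 10 = 14, A[2][2] + B[2][1] = 6 + 8 = 14) = 3 (attained at k = 0)
  C[2][2] = min over k of (A[2][0] + B[0][2] = 8 + 2 = 10, A[2][1] + B[1][2] = 4 + -1 = 3, A[2][2] + B[2][2] = 6 + -2 = 4) = 3 (attained at k = 1)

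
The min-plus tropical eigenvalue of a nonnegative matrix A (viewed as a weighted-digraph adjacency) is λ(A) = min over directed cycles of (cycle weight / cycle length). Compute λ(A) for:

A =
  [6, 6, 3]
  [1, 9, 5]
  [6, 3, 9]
λ(A) = 7/3

Enumerate directed cycles and compute their means (weight / length). Sample:
  cycle 0 → 0: weight = 6, length = 1, mean = 6/1 ≈ 6.000
  cycle 1 → 1: weight = 9, length = 1, mean = 9/1 ≈ 9.000
  cycle 2 → 2: weight = 9, length = 1, mean = 9/1 ≈ 9.000
  cycle 0 → 1 → 0: weight = 7, length = 2, mean = 7/2 ≈ 3.500
  cycle 0 → 2 → 0: weight = 9, length = 2, mean = 9/2 ≈ 4.500
  cycle 1 → 0 → 1: weight = 7, length = 2, mean = 7/2 ≈ 3.500
Minimum mean = 2.333, attained e.g. along the cycle 0 → 2 → 1 → 0 with weight 7 and length 3. So λ(A) = 7/3 = 7/3.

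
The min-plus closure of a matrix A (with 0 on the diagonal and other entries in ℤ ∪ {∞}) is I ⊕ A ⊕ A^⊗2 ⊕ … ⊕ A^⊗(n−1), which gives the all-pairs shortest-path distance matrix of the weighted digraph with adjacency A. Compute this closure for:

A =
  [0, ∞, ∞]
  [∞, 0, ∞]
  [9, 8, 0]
Closure =
  [0, ∞, ∞]
  [∞, 0, ∞]
  [9, 8, 0]

This is the Floyd-Warshall all-pairs shortest-path computation. For each intermediate vertex k = 0, 1, …, 2, update dist[i][j] ← min(dist[i][j], dist[i][k] + dist[k][j]). The final matrix gives, for each (i, j), the minimum total weight of any directed path from i to j (possibly empty when i = j).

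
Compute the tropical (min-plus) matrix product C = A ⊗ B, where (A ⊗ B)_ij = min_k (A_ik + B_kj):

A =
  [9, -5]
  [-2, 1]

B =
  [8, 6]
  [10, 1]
A ⊗ B =
  [5, -4]
  [6, 2]

Apply the min-plus product entry-by-entry:
  C[0][0] = min over k of (A[0][0] + B[0][0] = 9 + 8 = 17, A[0][1] + B[1][0] = -5 + 10 = 5) = 5 (attained at k = 1)
  C[0][1] = min over k of (A[0][0] + B[0][1] = 9 + 6 = 15, A[0][1] + B[1][1] = -5 + 1 = -4) = -4 (attained at k = 1)
  C[1][0] = min over k of (A[1][0] + B[0][0] = -2 + 8 = 6, A[1][1] + B[1][0] = 1 + 10 = 11) = 6 (attained at k = 0)
  C[1][1] = min over k of (A[1][0] + B[0][1] = -2 + 6 = 4, A[1][1] + B[1][1] = 1 + 1 = 2) = 2 (attained at k = 1)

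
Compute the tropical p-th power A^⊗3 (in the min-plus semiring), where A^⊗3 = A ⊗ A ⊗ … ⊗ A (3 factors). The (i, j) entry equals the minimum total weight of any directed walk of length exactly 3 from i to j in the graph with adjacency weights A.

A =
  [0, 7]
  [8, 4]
A^⊗3 =
  [0, 7]
  [8, 12]

Each entry (A^⊗3)_ij equals the minimum over all length-3 walks i = v_0 → v_1 → … → v_3 = j of Σ_t A[v_t][v_{t+1}]. For example, for (i, j) = (0, 1) we minimise over 4 possible intermediate vertex sequences; the minimum is 7, attained along the walk 0 → 0 → 0 → 1.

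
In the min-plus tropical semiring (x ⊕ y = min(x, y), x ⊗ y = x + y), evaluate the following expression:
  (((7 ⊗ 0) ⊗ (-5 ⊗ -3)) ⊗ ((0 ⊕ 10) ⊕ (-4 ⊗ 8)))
(((7 ⊗ 0) ⊗ (-5 ⊗ -3)) ⊗ ((0 ⊕ 10) ⊕ (-4 ⊗ 8))) = -1

Expand innermost to outermost. Recall ⊕ takes the minimum of its arguments and ⊗ takes their sum. Working out the expression (((7 ⊗ 0) ⊗ (-5 ⊗ -3)) ⊗ ((0 ⊕ 10) ⊕ (-4 ⊗ 8))) gives -1.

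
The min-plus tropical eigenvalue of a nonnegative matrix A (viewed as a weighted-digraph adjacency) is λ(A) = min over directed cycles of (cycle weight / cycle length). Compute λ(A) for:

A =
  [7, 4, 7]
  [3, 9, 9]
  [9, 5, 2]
λ(A) = 2

Enumerate directed cycles and compute their means (weight / length). Sample:
  cycle 0 → 0: weight = 7, length = 1, mean = 7/1 ≈ 7.000
  cycle 1 → 1: weight = 9, length = 1, mean = 9/1 ≈ 9.000
  cycle 2 → 2: weight = 2, length = 1, mean = 2/1 ≈ 2.000
  cycle 0 → 1 → 0: weight = 7, length = 2, mean = 7/2 ≈ 3.500
  cycle 0 → 2 → 0: weight = 16, length = 2, mean = 16/2 ≈ 8.000
  cycle 1 → 0 → 1: weight = 7, length = 2, mean = 7/2 ≈ 3.500
Minimum mean = 2.000, attained e.g. along the cycle 2 → 2 with weight 2 and length 1. So λ(A) = 2/1 = 2.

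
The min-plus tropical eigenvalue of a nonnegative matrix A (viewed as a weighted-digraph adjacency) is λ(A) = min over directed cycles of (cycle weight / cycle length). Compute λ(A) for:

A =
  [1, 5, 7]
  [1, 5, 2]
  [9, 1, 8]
λ(A) = 1

Enumerate directed cycles and compute their means (weight / length). Sample:
  cycle 0 → 0: weight = 1, length = 1, mean = 1/1 ≈ 1.000
  cycle 1 → 1: weight = 5, length = 1, mean = 5/1 ≈ 5.000
  cycle 2 → 2: weight = 8, length = 1, mean = 8/1 ≈ 8.000
  cycle 0 → 1 → 0: weight = 6, length = 2, mean = 6/2 ≈ 3.000
  cycle 0 → 2 → 0: weight = 16, length = 2, mean = 16/2 ≈ 8.000
  cycle 1 → 0 → 1: weight = 6, length = 2, mean = 6/2 ≈ 3.000
Minimum mean = 1.000, attained e.g. along the cycle 0 → 0 with weight 1 and length 1. So λ(A) = 1/1 = 1.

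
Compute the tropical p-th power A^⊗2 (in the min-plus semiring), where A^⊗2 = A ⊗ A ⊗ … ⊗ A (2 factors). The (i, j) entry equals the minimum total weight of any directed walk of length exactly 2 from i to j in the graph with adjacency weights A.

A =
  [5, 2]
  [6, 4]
A^⊗2 =
  [8, 6]
  [10, 8]

Each entry (A^⊗2)_ij equals the minimum over all length-2 walks i = v_0 → v_1 → … → v_2 = j of Σ_t A[v_t][v_{t+1}]. For example, for (i, j) = (0, 1) we minimise over 2 possible intermediate vertex sequences; the minimum is 6, attained along the walk 0 → 1 → 1.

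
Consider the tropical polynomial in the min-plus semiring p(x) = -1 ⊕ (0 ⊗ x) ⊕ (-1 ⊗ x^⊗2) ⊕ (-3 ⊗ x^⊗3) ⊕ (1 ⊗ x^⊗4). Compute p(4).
p(4) = -1

A tropical monomial a ⊗ x^⊗i evaluates to a + i · x. Evaluating each term at x = 4:
  Term 0 contributes -1 + 0 · 4 = -1
  Term 1 contributes 0 + 1 · 4 = 4
  Term 2 contributes -1 + 2 · 4 = 7
  Term 3 contributes -3 + 3 · 4 = 9
  Term 4 contributes 1 + 4 · 4 = 17
p(4) = ⊕ of these = min[-1, 4, 7, 9, 17] = -1.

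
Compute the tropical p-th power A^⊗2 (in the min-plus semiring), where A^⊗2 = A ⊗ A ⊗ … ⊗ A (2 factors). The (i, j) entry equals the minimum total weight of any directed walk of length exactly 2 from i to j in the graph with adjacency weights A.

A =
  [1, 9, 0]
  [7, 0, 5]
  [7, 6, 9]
A^⊗2 =
  [2, 6, 1]
  [7, 0, 5]
  [8, 6, 7]

Each entry (A^⊗2)_ij equals the minimum over all length-2 walks i = v_0 → v_1 → … → v_2 = j of Σ_t A[v_t][v_{t+1}]. For example, for (i, j) = (0, 2) we minimise over 3 possible intermediate vertex sequences; the minimum is 1, attained along the walk 0 → 0 → 2.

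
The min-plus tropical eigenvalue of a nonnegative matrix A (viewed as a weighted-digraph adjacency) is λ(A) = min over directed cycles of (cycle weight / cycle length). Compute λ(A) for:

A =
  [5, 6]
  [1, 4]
λ(A) = 7/2

Enumerate directed cycles and compute their means (weight / length). Sample:
  cycle 0 → 0: weight = 5, length = 1, mean = 5/1 ≈ 5.000
  cycle 1 → 1: weight = 4, length = 1, mean = 4/1 ≈ 4.000
  cycle 0 → 1 → 0: weight = 7, length = 2, mean = 7/2 ≈ 3.500
  cycle 1 → 0 → 1: weight = 7, length = 2, mean = 7/2 ≈ 3.500
Minimum mean = 3.500, attained e.g. along the cycle 0 → 1 → 0 with weight 7 and length 2. So λ(A) = 7/2 = 7/2.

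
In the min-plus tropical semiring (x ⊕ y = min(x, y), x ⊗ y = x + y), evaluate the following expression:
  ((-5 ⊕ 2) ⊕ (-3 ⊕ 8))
((-5 ⊕ 2) ⊕ (-3 ⊕ 8)) = -5

Expand innermost to outermost. Recall ⊕ takes the minimum of its arguments and ⊗ takes their sum. Working out the expression ((-5 ⊕ 2) ⊕ (-3 ⊕ 8)) gives -5.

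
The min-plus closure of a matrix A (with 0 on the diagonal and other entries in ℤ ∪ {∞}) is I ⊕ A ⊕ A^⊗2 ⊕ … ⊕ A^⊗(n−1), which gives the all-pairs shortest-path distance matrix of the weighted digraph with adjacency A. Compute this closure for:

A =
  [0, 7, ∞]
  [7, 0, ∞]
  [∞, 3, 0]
Closure =
  [0, 7, ∞]
  [7, 0, ∞]
  [10, 3, 0]

This is the Floyd-Warshall all-pairs shortest-path computation. For each intermediate vertex k = 0, 1, …, 2, update dist[i][j] ← min(dist[i][j], dist[i][k] + dist[k][j]). The final matrix gives, for each (i, j), the minimum total weight of any directed path from i to j (possibly empty when i = j).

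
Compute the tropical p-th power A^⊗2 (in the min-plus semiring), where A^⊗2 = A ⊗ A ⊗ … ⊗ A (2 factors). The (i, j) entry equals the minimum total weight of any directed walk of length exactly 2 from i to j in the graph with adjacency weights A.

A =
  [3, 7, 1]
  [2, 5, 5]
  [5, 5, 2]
A^⊗2 =
  [6, 6, 3]
  [5, 9, 3]
  [7, 7, 4]

Each entry (A^⊗2)_ij equals the minimum over all length-2 walks i = v_0 → v_1 → … → v_2 = j of Σ_t A[v_t][v_{t+1}]. For example, for (i, j) = (0, 2) we minimise over 3 possible intermediate vertex sequences; the minimum is 3, attained along the walk 0 → 2 → 2.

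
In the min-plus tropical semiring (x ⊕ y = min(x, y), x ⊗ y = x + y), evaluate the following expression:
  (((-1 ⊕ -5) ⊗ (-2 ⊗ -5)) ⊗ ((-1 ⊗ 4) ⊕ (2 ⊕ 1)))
(((-1 ⊕ -5) ⊗ (-2 ⊗ -5)) ⊗ ((-1 ⊗ 4) ⊕ (2 ⊕ 1))) = -11

Expand innermost to outermost. Recall ⊕ takes the minimum of its arguments and ⊗ takes their sum. Working out the expression (((-1 ⊕ -5) ⊗ (-2 ⊗ -5)) ⊗ ((-1 ⊗ 4) ⊕ (2 ⊕ 1))) gives -11.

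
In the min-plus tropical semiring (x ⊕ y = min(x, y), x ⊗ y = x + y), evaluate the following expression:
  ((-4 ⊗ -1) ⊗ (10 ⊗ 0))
((-4 ⊗ -1) ⊗ (10 ⊗ 0)) = 5

Expand innermost to outermost. Recall ⊕ takes the minimum of its arguments and ⊗ takes their sum. Working out the expression ((-4 ⊗ -1) ⊗ (10 ⊗ 0)) gives 5.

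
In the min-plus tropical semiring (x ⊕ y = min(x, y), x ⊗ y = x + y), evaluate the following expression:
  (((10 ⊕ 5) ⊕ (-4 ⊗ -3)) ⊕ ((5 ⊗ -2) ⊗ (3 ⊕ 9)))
(((10 ⊕ 5) ⊕ (-4 ⊗ -3)) ⊕ ((5 ⊗ -2) ⊗ (3 ⊕ 9))) = -7

Expand innermost to outermost. Recall ⊕ takes the minimum of its arguments and ⊗ takes their sum. Working out the expression (((10 ⊕ 5) ⊕ (-4 ⊗ -3)) ⊕ ((5 ⊗ -2) ⊗ (3 ⊕ 9))) gives -7.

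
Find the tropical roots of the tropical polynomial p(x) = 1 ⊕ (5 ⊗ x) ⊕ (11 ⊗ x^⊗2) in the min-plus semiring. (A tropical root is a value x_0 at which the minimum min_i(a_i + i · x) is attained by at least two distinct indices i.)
Roots: {-6, -4}

Each tropical root is a break point of the lower envelope of the lines y = a_i + i · x (there are 3 lines, with slopes 0, 1, ..., 2). Only the lines that attain the minimum somewhere contribute to roots; other lines are dominated. Here the surviving (envelope) indices are i = 2, i = 1, i = 0.
Intersections between consecutive envelope lines give the roots: for adjacent envelope indices i < j the intersection is x = (a_i − a_j) / (j − i). Reading off the sorted break points: {-6, -4}.
Verification: at each break x_0, at least two indices attain the minimum of min_i(a_i + i · x_0).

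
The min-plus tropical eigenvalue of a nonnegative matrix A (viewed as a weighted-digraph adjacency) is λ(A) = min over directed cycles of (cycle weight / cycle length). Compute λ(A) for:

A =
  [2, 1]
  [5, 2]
λ(A) = 2

Enumerate directed cycles and compute their means (weight / length). Sample:
  cycle 0 → 0: weight = 2, length = 1, mean = 2/1 ≈ 2.000
  cycle 1 → 1: weight = 2, length = 1, mean = 2/1 ≈ 2.000
  cycle 0 → 1 → 0: weight = 6, length = 2, mean = 6/2 ≈ 3.000
  cycle 1 → 0 → 1: weight = 6, length = 2, mean = 6/2 ≈ 3.000
Minimum mean = 2.000, attained e.g. along the cycle 0 → 0 with weight 2 and length 1. So λ(A) = 2/1 = 2.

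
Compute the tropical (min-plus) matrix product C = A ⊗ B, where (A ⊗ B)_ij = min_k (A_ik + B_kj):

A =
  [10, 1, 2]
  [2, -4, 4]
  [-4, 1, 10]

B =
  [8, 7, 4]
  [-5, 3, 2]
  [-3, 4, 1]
A ⊗ B =
  [-4, 4, 3]
  [-9, -1, -2]
  [-4, 3, 0]

Apply the min-plus product entry-by-entry:
  C[0][0] = min over k of (A[0][0] + B[0][0] = 10 + 8 = 18, A[0][1] + B[1][0] = 1 + -5 = -4, A[0][2] + B[2][0] = 2 + -3 = -1) = -4 (attained at k = 1)
  C[0][1] = min over k of (A[0][0] + B[0][1] = 10 + 7 = 17, A[0][1] + B[1][1] = 1 + 3 = 4, A[0][2] + B[2][1] = 2 + 4 = 6) = 4 (attained at k = 1)
  C[0][2] = min over k of (A[0][0] + B[0][2] = 10 + 4 = 14, A[0][1] + B[1][2] = 1 + 2 = 3, A[0][2] + B[2][2] = 2 + 1 = 3) = 3 (attained at k = 1)
  C[1][0] = min over k of (A[1][0] + B[0][0] = 2 + 8 = 10, A[1][1] + B[1][0] = -4 + -5 = -9, A[1][2] + B[2][0] = 4 + -3 = 1) = -9 (attained at k = 1)
  C[1][1] = min over k of (A[1][0] + B[0][1] = 2 + 7 = 9, A[1][1] + B[1][1] = -4 + 3 = -1, A[1][2] + B[2][1] = 4 + 4 = 8) = -1 (attained at k = 1)
  C[1][2] = min over k of (A[1][0] + B[0][2] = 2 + 4 = 6, A[1][1] + B[1][2] = -4 + 2 = -2, A[1][2] + B[2][2] = 4 + 1 = 5) = -2 (attained at k = 1)
  C[2][0] = min over k of (A[2][0] + B[0][0] = -4 + 8 = 4, A[2][1] + B[1][0] = 1 + -5 = -4, A[2][2] + B[2][0] = 10 + -3 = 7) = -4 (attained at k = 1)
  C[2][1] = min over k of (A[2][0] + B[0][1] = -4 + 7 = 3, A[2][1] + B[1][1] = 1 + 3 = 4, A[2][2] + B[2][1] = 10 + 4 = 14) = 3 (attained at k = 0)
  C[2][2] = min over k of (A[2][0] + B[0][2] = -4 + 4 = 0, A[2][1] + B[1][2] = 1 + 2 = 3, A[2][2] + B[2][2] = 10 + 1 = 11) = 0 (attained at k = 0)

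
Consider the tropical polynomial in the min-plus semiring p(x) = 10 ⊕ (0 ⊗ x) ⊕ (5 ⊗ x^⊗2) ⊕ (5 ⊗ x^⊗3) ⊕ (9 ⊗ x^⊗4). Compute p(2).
p(2) = 2

A tropical monomial a ⊗ x^⊗i evaluates to a + i · x. Evaluating each term at x = 2:
  Term 0 contributes 10 + 0 · 2 = 10
  Term 1 contributes 0 + 1 · 2 = 2
  Term 2 contributes 5 + 2 · 2 = 9
  Term 3 contributes 5 + 3 · 2 = 11
  Term 4 contributes 9 + 4 · 2 = 17
p(2) = ⊕ of these = min[10, 2, 9, 11, 17] = 2.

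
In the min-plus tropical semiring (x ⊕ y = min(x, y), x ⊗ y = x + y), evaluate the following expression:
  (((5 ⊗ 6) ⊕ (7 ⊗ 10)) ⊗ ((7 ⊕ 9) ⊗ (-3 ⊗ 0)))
(((5 ⊗ 6) ⊕ (7 ⊗ 10)) ⊗ ((7 ⊕ 9) ⊗ (-3 ⊗ 0))) = 15

Expand innermost to outermost. Recall ⊕ takes the minimum of its arguments and ⊗ takes their sum. Working out the expression (((5 ⊗ 6) ⊕ (7 ⊗ 10)) ⊗ ((7 ⊕ 9) ⊗ (-3 ⊗ 0))) gives 15.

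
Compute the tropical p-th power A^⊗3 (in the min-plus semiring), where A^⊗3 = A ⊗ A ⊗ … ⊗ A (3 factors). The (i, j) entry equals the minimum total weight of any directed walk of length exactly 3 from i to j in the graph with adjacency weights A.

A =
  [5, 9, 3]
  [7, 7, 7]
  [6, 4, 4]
A^⊗3 =
  [13, 11, 11]
  [16, 14, 14]
  [14, 12, 12]

Each entry (A^⊗3)_ij equals the minimum over all length-3 walks i = v_0 → v_1 → … → v_3 = j of Σ_t A[v_t][v_{t+1}]. For example, for (i, j) = (0, 2) we minimise over 9 possible intermediate vertex sequences; the minimum is 11, attained along the walk 0 → 2 → 2 → 2.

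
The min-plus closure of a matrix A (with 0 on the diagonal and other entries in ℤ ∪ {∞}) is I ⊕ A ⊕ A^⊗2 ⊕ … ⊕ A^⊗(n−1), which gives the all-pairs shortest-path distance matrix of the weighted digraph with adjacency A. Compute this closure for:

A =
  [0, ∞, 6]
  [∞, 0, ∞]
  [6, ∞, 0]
Closure =
  [0, ∞, 6]
  [∞, 0, ∞]
  [6, ∞, 0]

This is the Floyd-Warshall all-pairs shortest-path computation. For each intermediate vertex k = 0, 1, …, 2, update dist[i][j] ← min(dist[i][j], dist[i][k] + dist[k][j]). The final matrix gives, for each (i, j), the minimum total weight of any directed path from i to j (possibly empty when i = j).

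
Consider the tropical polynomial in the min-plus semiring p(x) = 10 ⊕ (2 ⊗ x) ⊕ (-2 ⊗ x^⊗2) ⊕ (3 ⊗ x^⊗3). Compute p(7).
p(7) = 9

A tropical monomial a ⊗ x^⊗i evaluates to a + i · x. Evaluating each term at x = 7:
  Term 0 contributes 10 + 0 · 7 = 10
  Term 1 contributes 2 + 1 · 7 = 9
  Term 2 contributes -2 + 2 · 7 = 12
  Term 3 contributes 3 + 3 · 7 = 24
p(7) = ⊕ of these = min[10, 9, 12, 24] = 9.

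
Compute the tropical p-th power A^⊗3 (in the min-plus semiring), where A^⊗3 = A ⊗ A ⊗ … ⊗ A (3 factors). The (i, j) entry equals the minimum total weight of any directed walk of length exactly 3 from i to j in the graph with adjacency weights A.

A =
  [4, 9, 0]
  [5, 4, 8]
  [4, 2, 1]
A^⊗3 =
  [5, 3, 2]
  [9, 7, 6]
  [6, 4, 3]

Each entry (A^⊗3)_ij equals the minimum over all length-3 walks i = v_0 → v_1 → … → v_3 = j of Σ_t A[v_t][v_{t+1}]. For example, for (i, j) = (0, 2) we minimise over 9 possible intermediate vertex sequences; the minimum is 2, attained along the walk 0 → 2 → 2 → 2.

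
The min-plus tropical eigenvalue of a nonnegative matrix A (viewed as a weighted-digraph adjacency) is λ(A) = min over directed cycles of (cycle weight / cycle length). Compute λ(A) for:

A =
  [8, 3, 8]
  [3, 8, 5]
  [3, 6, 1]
λ(A) = 1

Enumerate directed cycles and compute their means (weight / length). Sample:
  cycle 0 → 0: weight = 8, length = 1, mean = 8/1 ≈ 8.000
  cycle 1 → 1: weight = 8, length = 1, mean = 8/1 ≈ 8.000
  cycle 2 → 2: weight = 1, length = 1, mean = 1/1 ≈ 1.000
  cycle 0 → 1 → 0: weight = 6, length = 2, mean = 6/2 ≈ 3.000
  cycle 0 → 2 → 0: weight = 11, length = 2, mean = 11/2 ≈ 5.500
  cycle 1 → 0 → 1: weight = 6, length = 2, mean = 6/2 ≈ 3.000
Minimum mean = 1.000, attained e.g. along the cycle 2 → 2 with weight 1 and length 1. So λ(A) = 1/1 = 1.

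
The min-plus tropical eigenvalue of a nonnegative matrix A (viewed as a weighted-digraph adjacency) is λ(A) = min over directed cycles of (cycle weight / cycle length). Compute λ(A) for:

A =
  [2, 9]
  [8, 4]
λ(A) = 2

Enumerate directed cycles and compute their means (weight / length). Sample:
  cycle 0 → 0: weight = 2, length = 1, mean = 2/1 ≈ 2.000
  cycle 1 → 1: weight = 4, length = 1, mean = 4/1 ≈ 4.000
  cycle 0 → 1 → 0: weight = 17, length = 2, mean = 17/2 ≈ 8.500
  cycle 1 → 0 → 1: weight = 17, length = 2, mean = 17/2 ≈ 8.500
Minimum mean = 2.000, attained e.g. along the cycle 0 → 0 with weight 2 and length 1. So λ(A) = 2/1 = 2.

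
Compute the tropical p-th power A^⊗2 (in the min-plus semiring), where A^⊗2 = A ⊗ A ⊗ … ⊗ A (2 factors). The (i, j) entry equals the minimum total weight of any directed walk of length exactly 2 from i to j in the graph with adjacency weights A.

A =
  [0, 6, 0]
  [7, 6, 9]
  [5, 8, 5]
A^⊗2 =
  [0, 6, 0]
  [7, 12, 7]
  [5, 11, 5]

Each entry (A^⊗2)_ij equals the minimum over all length-2 walks i = v_0 → v_1 → … → v_2 = j of Σ_t A[v_t][v_{t+1}]. For example, for (i, j) = (0, 2) we minimise over 3 possible intermediate vertex sequences; the minimum is 0, attained along the walk 0 → 0 → 2.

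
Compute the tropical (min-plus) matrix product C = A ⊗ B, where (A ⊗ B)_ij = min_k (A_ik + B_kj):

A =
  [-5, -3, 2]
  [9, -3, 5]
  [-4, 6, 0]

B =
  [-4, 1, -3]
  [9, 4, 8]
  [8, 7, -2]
A ⊗ B =
  [-9, -4, -8]
  [5, 1, 3]
  [-8, -3, -7]

Apply the min-plus product entry-by-entry:
  C[0][0] = min over k of (A[0][0] + B[0][0] = -5 + -4 = -9, A[0][1] + B[1][0] = -3 + 9 = 6, A[0][2] + B[2][0] = 2 + 8 = 10) = -9 (attained at k = 0)
  C[0][1] = min over k of (A[0][0] + B[0][1] = -5 + 1 = -4, A[0][1] + B[1][1] = -3 + 4 = 1, A[0][2] + B[2][1] = 2 + 7 = 9) = -4 (attained at k = 0)
  C[0][2] = min over k of (A[0][0] + B[0][2] = -5 + -3 = -8, A[0][1] + B[1][2] = -3 + 8 = 5, A[0][2] + B[2][2] = 2 + -2 = 0) = -8 (attained at k = 0)
  C[1][0] = min over k of (A[1][0] + B[0][0] = 9 + -4 = 5, A[1][1] + B[1][0] = -3 + 9 = 6, A[1][2] + B[2][0] = 5 + 8 = 13) = 5 (attained at k = 0)
  C[1][1] = min over k of (A[1][0] + B[0][1] = 9 + 1 = 10, A[1][1] + B[1][1] = -3 + 4 = 1, A[1][2] + B[2][1] = 5 + 7 = 12) = 1 (attained at k = 1)
  C[1][2] = min over k of (A[1][0] + B[0][2] = 9 + -3 = 6, A[1][1] + B[1][2] = -3 + 8 = 5, A[1][2] + B[2][2] = 5 + -2 = 3) = 3 (attained at k = 2)
  C[2][0] = min over k of (A[2][0] + B[0][0] = -4 + -4 = -8, A[2][1] + B[1][0] = 6 + 9 = 15, A[2][2] + B[2][0] = 0 + 8 = 8) = -8 (attained at k = 0)
  C[2][1] = min over k of (A[2][0] + B[0][1] = -4 + 1 = -3, A[2][1] + B[1][1] = 6 + 4 = 10, A[2][2] + B[2][1] = 0 + 7 = 7) = -3 (attained at k = 0)
  C[2][2] = min over k of (A[2][0] + B[0][2] = -4 + -3 = -7, A[2][1] + B[1][2] = 6 + 8 = 14, A[2][2] + B[2][2] = 0 + -2 = -2) = -7 (attained at k = 0)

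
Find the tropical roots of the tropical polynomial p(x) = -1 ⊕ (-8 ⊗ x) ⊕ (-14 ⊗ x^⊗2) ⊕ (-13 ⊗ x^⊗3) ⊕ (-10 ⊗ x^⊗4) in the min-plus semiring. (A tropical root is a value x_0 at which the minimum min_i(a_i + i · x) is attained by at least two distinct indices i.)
Roots: {-3, -1, 6, 7}

Each tropical root is a break point of the lower envelope of the lines y = a_i + i · x (there are 5 lines, with slopes 0, 1, ..., 4). Only the lines that attain the minimum somewhere contribute to roots; other lines are dominated. Here the surviving (envelope) indices are i = 4, i = 3, i = 2, i = 1, i = 0.
Intersections between consecutive envelope lines give the roots: for adjacent envelope indices i < j the intersection is x = (a_i − a_j) / (j − i). Reading off the sorted break points: {-3, -1, 6, 7}.
Verification: at each break x_0, at least two indices attain the minimum of min_i(a_i + i · x_0).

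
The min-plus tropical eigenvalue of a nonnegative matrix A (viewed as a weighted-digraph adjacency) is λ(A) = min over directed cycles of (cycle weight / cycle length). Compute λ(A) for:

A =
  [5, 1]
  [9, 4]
λ(A) = 4

Enumerate directed cycles and compute their means (weight / length). Sample:
  cycle 0 → 0: weight = 5, length = 1, mean = 5/1 ≈ 5.000
  cycle 1 → 1: weight = 4, length = 1, mean = 4/1 ≈ 4.000
  cycle 0 → 1 → 0: weight = 10, length = 2, mean = 10/2 ≈ 5.000
  cycle 1 → 0 → 1: weight = 10, length = 2, mean = 10/2 ≈ 5.000
Minimum mean = 4.000, attained e.g. along the cycle 1 → 1 with weight 4 and length 1. So λ(A) = 4/1 = 4.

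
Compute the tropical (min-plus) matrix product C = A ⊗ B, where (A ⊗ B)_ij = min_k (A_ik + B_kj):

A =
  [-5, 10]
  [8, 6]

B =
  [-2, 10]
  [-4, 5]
A ⊗ B =
  [-7, 5]
  [2, 11]

Apply the min-plus product entry-by-entry:
  C[0][0] = min over k of (A[0][0] + B[0][0] = -5 + -2 = -7, A[0][1] + B[1][0] = 10 + -4 = 6) = -7 (attained at k = 0)
  C[0][1] = min over k of (A[0][0] + B[0][1] = -5 + 10 = 5, A[0][1] + B[1][1] = 10 + 5 = 15) = 5 (attained at k = 0)
  C[1][0] = min over k of (A[1][0] + B[0][0] = 8 + -2 = 6, A[1][1] + B[1][0] = 6 + -4 = 2) = 2 (attained at k = 1)
  C[1][1] = min over k of (A[1][0] + B[0][1] = 8 + 10 = 18, A[1][1] + B[1][1] = 6 + 5 = 11) = 11 (attained at k = 1)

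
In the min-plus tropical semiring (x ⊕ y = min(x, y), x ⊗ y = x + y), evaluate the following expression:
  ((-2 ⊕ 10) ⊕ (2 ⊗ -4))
((-2 ⊕ 10) ⊕ (2 ⊗ -4)) = -2

Expand innermost to outermost. Recall ⊕ takes the minimum of its arguments and ⊗ takes their sum. Working out the expression ((-2 ⊕ 10) ⊕ (2 ⊗ -4)) gives -2.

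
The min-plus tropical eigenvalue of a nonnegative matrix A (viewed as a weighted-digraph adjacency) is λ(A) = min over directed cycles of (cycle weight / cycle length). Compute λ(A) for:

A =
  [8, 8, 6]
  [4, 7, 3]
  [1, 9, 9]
λ(A) = 7/2

Enumerate directed cycles and compute their means (weight / length). Sample:
  cycle 0 → 0: weight = 8, length = 1, mean = 8/1 ≈ 8.000
  cycle 1 → 1: weight = 7, length = 1, mean = 7/1 ≈ 7.000
  cycle 2 → 2: weight = 9, length = 1, mean = 9/1 ≈ 9.000
  cycle 0 → 1 → 0: weight = 12, length = 2, mean = 12/2 ≈ 6.000
  cycle 0 → 2 → 0: weight = 7, length = 2, mean = 7/2 ≈ 3.500
  cycle 1 → 0 → 1: weight = 12, length = 2, mean = 12/2 ≈ 6.000
Minimum mean = 3.500, attained e.g. along the cycle 0 → 2 → 0 with weight 7 and length 2. So λ(A) = 7/2 = 7/2.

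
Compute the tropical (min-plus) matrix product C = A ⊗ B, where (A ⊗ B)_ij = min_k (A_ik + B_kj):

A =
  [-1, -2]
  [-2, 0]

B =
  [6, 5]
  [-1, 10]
A ⊗ B =
  [-3, 4]
  [-1, 3]

Apply the min-plus product entry-by-entry:
  C[0][0] = min over k of (A[0][0] + B[0][0] = -1 + 6 = 5, A[0][1] + B[1][0] = -2 + -1 = -3) = -3 (attained at k = 1)
  C[0][1] = min over k of (A[0][0] + B[0][1] = -1 + 5 = 4, A[0][1] + B[1][1] = -2 + 10 = 8) = 4 (attained at k = 0)
  C[1][0] = min over k of (A[1][0] + B[0][0] = -2 + 6 = 4, A[1][1] + B[1][0] = 0 + -1 = -1) = -1 (attained at k = 1)
  C[1][1] = min over k of (A[1][0] + B[0][1] = -2 + 5 = 3, A[1][1] + B[1][1] = 0 + 10 = 10) = 3 (attained at k = 0)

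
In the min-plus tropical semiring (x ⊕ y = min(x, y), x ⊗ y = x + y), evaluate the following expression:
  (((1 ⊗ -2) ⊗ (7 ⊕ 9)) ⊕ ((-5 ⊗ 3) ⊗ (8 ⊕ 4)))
(((1 ⊗ -2) ⊗ (7 ⊕ 9)) ⊕ ((-5 ⊗ 3) ⊗ (8 ⊕ 4))) = 2

Expand innermost to outermost. Recall ⊕ takes the minimum of its arguments and ⊗ takes their sum. Working out the expression (((1 ⊗ -2) ⊗ (7 ⊕ 9)) ⊕ ((-5 ⊗ 3) ⊗ (8 ⊕ 4))) gives 2.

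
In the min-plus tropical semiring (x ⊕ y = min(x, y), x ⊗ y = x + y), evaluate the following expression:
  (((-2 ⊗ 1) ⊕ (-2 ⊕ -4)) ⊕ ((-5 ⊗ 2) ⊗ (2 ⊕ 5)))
(((-2 ⊗ 1) ⊕ (-2 ⊕ -4)) ⊕ ((-5 ⊗ 2) ⊗ (2 ⊕ 5))) = -4

Expand innermost to outermost. Recall ⊕ takes the minimum of its arguments and ⊗ takes their sum. Working out the expression (((-2 ⊗ 1) ⊕ (-2 ⊕ -4)) ⊕ ((-5 ⊗ 2) ⊗ (2 ⊕ 5))) gives -4.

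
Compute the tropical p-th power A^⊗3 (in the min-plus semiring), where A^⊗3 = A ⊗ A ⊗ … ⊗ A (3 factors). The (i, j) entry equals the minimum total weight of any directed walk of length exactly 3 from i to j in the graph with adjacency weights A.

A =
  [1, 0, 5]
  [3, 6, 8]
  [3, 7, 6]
A^⊗3 =
  [3, 2, 7]
  [5, 4, 9]
  [5, 4, 9]

Each entry (A^⊗3)_ij equals the minimum over all length-3 walks i = v_0 → v_1 → … → v_3 = j of Σ_t A[v_t][v_{t+1}]. For example, for (i, j) = (0, 2) we minimise over 9 possible intermediate vertex sequences; the minimum is 7, attained along the walk 0 → 0 → 0 → 2.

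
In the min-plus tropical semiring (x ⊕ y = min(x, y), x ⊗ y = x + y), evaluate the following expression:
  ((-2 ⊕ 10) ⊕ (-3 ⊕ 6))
((-2 ⊕ 10) ⊕ (-3 ⊕ 6)) = -3

Expand innermost to outermost. Recall ⊕ takes the minimum of its arguments and ⊗ takes their sum. Working out the expression ((-2 ⊕ 10) ⊕ (-3 ⊕ 6)) gives -3.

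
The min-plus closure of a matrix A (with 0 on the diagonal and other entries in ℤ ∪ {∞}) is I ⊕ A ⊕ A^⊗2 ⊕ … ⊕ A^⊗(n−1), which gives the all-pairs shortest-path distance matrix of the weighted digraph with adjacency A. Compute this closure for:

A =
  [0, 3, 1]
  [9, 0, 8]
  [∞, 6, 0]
Closure =
  [0, 3, 1]
  [9, 0, 8]
  [15, 6, 0]

This is the Floyd-Warshall all-pairs shortest-path computation. For each intermediate vertex k = 0, 1, …, 2, update dist[i][j] ← min(dist[i][j], dist[i][k] + dist[k][j]). The final matrix gives, for each (i, j), the minimum total weight of any directed path from i to j (possibly empty when i = j).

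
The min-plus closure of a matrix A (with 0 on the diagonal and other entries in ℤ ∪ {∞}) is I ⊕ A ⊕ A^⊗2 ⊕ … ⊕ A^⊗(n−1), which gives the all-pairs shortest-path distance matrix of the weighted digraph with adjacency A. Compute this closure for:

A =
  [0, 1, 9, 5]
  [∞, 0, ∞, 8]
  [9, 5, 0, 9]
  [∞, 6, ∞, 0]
Closure =
  [0, 1, 9, 5]
  [∞, 0, ∞, 8]
  [9, 5, 0, 9]
  [∞, 6, ∞, 0]

This is the Floyd-Warshall all-pairs shortest-path computation. For each intermediate vertex k = 0, 1, …, 3, update dist[i][j] ← min(dist[i][j], dist[i][k] + dist[k][j]). The final matrix gives, for each (i, j), the minimum total weight of any directed path from i to j (possibly empty when i = j).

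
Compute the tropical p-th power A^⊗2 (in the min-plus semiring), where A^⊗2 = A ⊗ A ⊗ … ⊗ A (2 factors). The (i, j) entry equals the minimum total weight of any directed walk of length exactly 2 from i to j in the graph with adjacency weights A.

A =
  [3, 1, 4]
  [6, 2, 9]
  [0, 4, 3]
A^⊗2 =
  [4, 3, 7]
  [8, 4, 10]
  [3, 1, 4]

Each entry (A^⊗2)_ij equals the minimum over all length-2 walks i = v_0 → v_1 → … → v_2 = j of Σ_t A[v_t][v_{t+1}]. For example, for (i, j) = (0, 2) we minimise over 3 possible intermediate vertex sequences; the minimum is 7, attained along the walk 0 → 0 → 2.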